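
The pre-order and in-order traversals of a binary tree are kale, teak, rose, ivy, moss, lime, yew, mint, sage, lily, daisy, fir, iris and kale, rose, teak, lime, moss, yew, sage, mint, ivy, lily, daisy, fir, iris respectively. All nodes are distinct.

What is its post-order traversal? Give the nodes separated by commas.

rose, lime, sage, mint, yew, moss, iris, fir, daisy, lily, ivy, teak, kale

The first element of pre-order is the root; it splits in-order into left and right subtrees.
Root kale: left subtree has 0 nodes { }, right has 12 {rose, teak, lime, moss, yew, sage, mint, ivy, lily, daisy, fir, iris}.
  Root teak: left subtree has 1 node {rose}, right has 10 {lime, moss, yew, sage, mint, ivy, lily, daisy, fir, iris}.
    Root ivy: left subtree has 5 nodes {lime, moss, yew, sage, mint}, right has 4 {lily, daisy, fir, iris}.
      Root moss: left subtree has 1 node {lime}, right has 3 {yew, sage, mint}.
        Root yew: left subtree has 0 nodes { }, right has 2 {sage, mint}.
          Root mint: left subtree has 1 node {sage}, right has 0 { }.
      Root lily: left subtree has 0 nodes { }, right has 3 {daisy, fir, iris}.
        Root daisy: left subtree has 0 nodes { }, right has 2 {fir, iris}.
          Root fir: left subtree has 0 nodes { }, right has 1 {iris}.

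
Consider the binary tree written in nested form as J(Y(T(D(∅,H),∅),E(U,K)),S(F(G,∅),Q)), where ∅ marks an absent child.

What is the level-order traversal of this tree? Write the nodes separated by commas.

J, Y, S, T, E, F, Q, D, U, K, G, H

Level-order visits nodes level by level from the root, left to right within each level.
Level 0: J
Level 1: Y, S
Level 2: T, E, F, Q
Level 3: D, U, K, G
Level 4: H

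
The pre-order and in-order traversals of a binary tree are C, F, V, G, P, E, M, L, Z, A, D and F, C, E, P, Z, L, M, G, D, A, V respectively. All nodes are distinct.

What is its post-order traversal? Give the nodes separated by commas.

The first element of pre-order is the root; it splits in-order into left and right subtrees.
Root C: left subtree has 1 node {F}, right has 9 {E, P, Z, L, M, G, D, A, V}.
  Root V: left subtree has 8 nodes {E, P, Z, L, M, G, D, A}, right has 0 { }.
    Root G: left subtree has 5 nodes {E, P, Z, L, M}, right has 2 {D, A}.
      Root P: left subtree has 1 node {E}, right has 3 {Z, L, M}.
        Root M: left subtree has 2 nodes {Z, L}, right has 0 { }.
          Root L: left subtree has 1 node {Z}, right has 0 { }.
      Root A: left subtree has 1 node {D}, right has 0 { }.

F, E, Z, L, M, P, D, A, G, V, C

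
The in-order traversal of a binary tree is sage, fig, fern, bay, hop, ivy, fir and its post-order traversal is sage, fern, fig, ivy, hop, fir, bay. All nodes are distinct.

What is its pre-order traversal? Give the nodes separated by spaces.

The last element of post-order is the root; it splits in-order into left and right subtrees.
Root bay: left subtree has 3 nodes {sage, fig, fern}, right has 3 {hop, ivy, fir}.
  Root fig: left subtree has 1 node {sage}, right has 1 {fern}.
  Root fir: left subtree has 2 nodes {hop, ivy}, right has 0 { }.
    Root hop: left subtree has 0 nodes { }, right has 1 {ivy}.

bay fig sage fern fir hop ivy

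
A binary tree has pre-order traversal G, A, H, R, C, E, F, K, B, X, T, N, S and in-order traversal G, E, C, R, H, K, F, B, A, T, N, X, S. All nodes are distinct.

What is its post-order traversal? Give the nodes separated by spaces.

E C R K B F H N T S X A G

The first element of pre-order is the root; it splits in-order into left and right subtrees.
Root G: left subtree has 0 nodes { }, right has 12 {E, C, R, H, K, F, B, A, T, N, X, S}.
  Root A: left subtree has 7 nodes {E, C, R, H, K, F, B}, right has 4 {T, N, X, S}.
    Root H: left subtree has 3 nodes {E, C, R}, right has 3 {K, F, B}.
      Root R: left subtree has 2 nodes {E, C}, right has 0 { }.
        Root C: left subtree has 1 node {E}, right has 0 { }.
      Root F: left subtree has 1 node {K}, right has 1 {B}.
    Root X: left subtree has 2 nodes {T, N}, right has 1 {S}.
      Root T: left subtree has 0 nodes { }, right has 1 {N}.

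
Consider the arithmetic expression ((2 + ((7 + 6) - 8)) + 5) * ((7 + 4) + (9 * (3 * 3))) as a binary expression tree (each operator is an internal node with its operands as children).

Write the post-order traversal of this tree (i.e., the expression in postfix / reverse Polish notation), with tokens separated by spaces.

2 7 6 + 8 - + 5 + 7 4 + 9 3 3 * * + *

Post-order on an expression tree gives postfix notation: for each operator, emit left operand, right operand, then the operator.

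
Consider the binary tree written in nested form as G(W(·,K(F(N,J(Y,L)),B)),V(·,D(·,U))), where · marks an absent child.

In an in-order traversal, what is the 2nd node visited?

In-order visits the left subtree, then the node, then the right subtree.
At G: go left to W.
  At W: no left child.
  Visit W.
  At W: go right to K.
    At K: go left to F.
      At F: go left to N.
        N is a leaf — visit N.
      Visit F.
      At F: go right to J.
        At J: go left to Y.
          Y is a leaf — visit Y.
        Visit J.
        At J: go right to L.
          L is a leaf — visit L.
    Visit K.
    At K: go right to B.
      B is a leaf — visit B.
Visit G.
At G: go right to V.
  At V: no left child.
  Visit V.
  At V: go right to D.
    At D: no left child.
    Visit D.
    At D: go right to U.
      U is a leaf — visit U.
Full in-order sequence: W, N, F, Y, J, L, K, B, G, V, D, U.

N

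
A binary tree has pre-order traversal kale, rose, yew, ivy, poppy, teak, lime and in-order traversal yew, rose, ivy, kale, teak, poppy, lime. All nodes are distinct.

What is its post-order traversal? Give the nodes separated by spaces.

The first element of pre-order is the root; it splits in-order into left and right subtrees.
Root kale: left subtree has 3 nodes {yew, rose, ivy}, right has 3 {teak, poppy, lime}.
  Root rose: left subtree has 1 node {yew}, right has 1 {ivy}.
  Root poppy: left subtree has 1 node {teak}, right has 1 {lime}.

yew ivy rose teak lime poppy kale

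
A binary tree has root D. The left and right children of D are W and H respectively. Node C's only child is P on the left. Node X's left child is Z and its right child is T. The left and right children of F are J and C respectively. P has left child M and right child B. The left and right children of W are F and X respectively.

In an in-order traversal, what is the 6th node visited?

In-order visits the left subtree, then the node, then the right subtree.
At D: go left to W.
  At W: go left to F.
    At F: go left to J.
      J is a leaf — visit J.
    Visit F.
    At F: go right to C.
      At C: go left to P.
        At P: go left to M.
          M is a leaf — visit M.
        Visit P.
        At P: go right to B.
          B is a leaf — visit B.
      Visit C.
      At C: no right child.
  Visit W.
  At W: go right to X.
    At X: go left to Z.
      Z is a leaf — visit Z.
    Visit X.
    At X: go right to T.
      T is a leaf — visit T.
Visit D.
At D: go right to H.
  H is a leaf — visit H.
Full in-order sequence: J, F, M, P, B, C, W, Z, X, T, D, H.

C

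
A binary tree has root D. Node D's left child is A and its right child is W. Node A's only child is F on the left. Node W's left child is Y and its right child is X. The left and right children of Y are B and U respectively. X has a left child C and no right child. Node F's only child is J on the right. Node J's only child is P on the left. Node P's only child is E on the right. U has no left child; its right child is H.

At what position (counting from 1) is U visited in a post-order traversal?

8

Post-order visits the left subtree, then the right subtree, then the node.
At D: go left to A.
  At A: go left to F.
    At F: no left child.
    At F: go right to J.
      At J: go left to P.
        At P: no left child.
        At P: go right to E.
          E is a leaf — visit E.
        Visit P.
      At J: no right child.
      Visit J.
    Visit F.
  At A: no right child.
  Visit A.
At D: go right to W.
  At W: go left to Y.
    At Y: go left to B.
      B is a leaf — visit B.
    At Y: go right to U.
      At U: no left child.
      At U: go right to H.
        H is a leaf — visit H.
      Visit U.
    Visit Y.
  At W: go right to X.
    At X: go left to C.
      C is a leaf — visit C.
    At X: no right child.
    Visit X.
  Visit W.
Visit D.
Full post-order sequence: E, P, J, F, A, B, H, U, Y, C, X, W, D.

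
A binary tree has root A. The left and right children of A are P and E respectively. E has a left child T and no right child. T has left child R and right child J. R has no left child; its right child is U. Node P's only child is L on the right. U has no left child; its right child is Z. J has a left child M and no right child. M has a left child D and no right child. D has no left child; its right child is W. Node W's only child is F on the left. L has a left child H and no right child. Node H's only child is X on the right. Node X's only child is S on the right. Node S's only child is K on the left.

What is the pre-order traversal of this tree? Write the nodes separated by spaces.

Pre-order visits the node, then its left subtree, then its right subtree.
Visit A.
At A: go left to P.
  Visit P.
  At P: no left child.
  At P: go right to L.
    Visit L.
    At L: go left to H.
      Visit H.
      At H: no left child.
      At H: go right to X.
        Visit X.
        At X: no left child.
        At X: go right to S.
          Visit S.
          At S: go left to K.
            K is a leaf — visit K.
          At S: no right child.
    At L: no right child.
At A: go right to E.
  Visit E.
  At E: go left to T.
    Visit T.
    At T: go left to R.
      Visit R.
      At R: no left child.
      At R: go right to U.
        Visit U.
        At U: no left child.
        At U: go right to Z.
          Z is a leaf — visit Z.
    At T: go right to J.
      Visit J.
      At J: go left to M.
        Visit M.
        At M: go left to D.
          Visit D.
          At D: no left child.
          At D: go right to W.
            Visit W.
            At W: go left to F.
              F is a leaf — visit F.
            At W: no right child.
        At M: no right child.
      At J: no right child.
  At E: no right child.

A P L H X S K E T R U Z J M D W F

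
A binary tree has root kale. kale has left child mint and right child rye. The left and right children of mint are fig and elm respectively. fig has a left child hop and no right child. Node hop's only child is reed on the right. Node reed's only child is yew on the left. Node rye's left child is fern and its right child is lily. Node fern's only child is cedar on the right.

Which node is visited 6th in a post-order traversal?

Post-order visits the left subtree, then the right subtree, then the node.
At kale: go left to mint.
  At mint: go left to fig.
    At fig: go left to hop.
      At hop: no left child.
      At hop: go right to reed.
        At reed: go left to yew.
          yew is a leaf — visit yew.
        At reed: no right child.
        Visit reed.
      Visit hop.
    At fig: no right child.
    Visit fig.
  At mint: go right to elm.
    elm is a leaf — visit elm.
  Visit mint.
At kale: go right to rye.
  At rye: go left to fern.
    At fern: no left child.
    At fern: go right to cedar.
      cedar is a leaf — visit cedar.
    Visit fern.
  At rye: go right to lily.
    lily is a leaf — visit lily.
  Visit rye.
Visit kale.
Full post-order sequence: yew, reed, hop, fig, elm, mint, cedar, fern, lily, rye, kale.

mint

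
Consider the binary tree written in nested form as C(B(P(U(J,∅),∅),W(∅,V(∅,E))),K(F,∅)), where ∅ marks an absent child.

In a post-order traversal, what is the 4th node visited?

E

Post-order visits the left subtree, then the right subtree, then the node.
At C: go left to B.
  At B: go left to P.
    At P: go left to U.
      At U: go left to J.
        J is a leaf — visit J.
      At U: no right child.
      Visit U.
    At P: no right child.
    Visit P.
  At B: go right to W.
    At W: no left child.
    At W: go right to V.
      At V: no left child.
      At V: go right to E.
        E is a leaf — visit E.
      Visit V.
    Visit W.
  Visit B.
At C: go right to K.
  At K: go left to F.
    F is a leaf — visit F.
  At K: no right child.
  Visit K.
Visit C.
Full post-order sequence: J, U, P, E, V, W, B, F, K, C.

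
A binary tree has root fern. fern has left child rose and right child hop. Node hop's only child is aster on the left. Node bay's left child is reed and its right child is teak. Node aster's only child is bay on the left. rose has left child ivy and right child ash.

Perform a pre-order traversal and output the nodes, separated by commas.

fern, rose, ivy, ash, hop, aster, bay, reed, teak

Pre-order visits the node, then its left subtree, then its right subtree.
Visit fern.
At fern: go left to rose.
  Visit rose.
  At rose: go left to ivy.
    ivy is a leaf — visit ivy.
  At rose: go right to ash.
    ash is a leaf — visit ash.
At fern: go right to hop.
  Visit hop.
  At hop: go left to aster.
    Visit aster.
    At aster: go left to bay.
      Visit bay.
      At bay: go left to reed.
        reed is a leaf — visit reed.
      At bay: go right to teak.
        teak is a leaf — visit teak.
    At aster: no right child.
  At hop: no right child.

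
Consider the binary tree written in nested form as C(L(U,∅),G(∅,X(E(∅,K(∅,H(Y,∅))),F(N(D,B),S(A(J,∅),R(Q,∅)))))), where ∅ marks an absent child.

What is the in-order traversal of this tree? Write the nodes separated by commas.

U, L, C, G, E, K, Y, H, X, D, N, B, F, J, A, S, Q, R

In-order visits the left subtree, then the node, then the right subtree.
At C: go left to L.
  At L: go left to U.
    U is a leaf — visit U.
  Visit L.
  At L: no right child.
Visit C.
At C: go right to G.
  At G: no left child.
  Visit G.
  At G: go right to X.
    At X: go left to E.
      At E: no left child.
      Visit E.
      At E: go right to K.
        At K: no left child.
        Visit K.
        At K: go right to H.
          At H: go left to Y.
            Y is a leaf — visit Y.
          Visit H.
          At H: no right child.
    Visit X.
    At X: go right to F.
      At F: go left to N.
        At N: go left to D.
          D is a leaf — visit D.
        Visit N.
        At N: go right to B.
          B is a leaf — visit B.
      Visit F.
      At F: go right to S.
        At S: go left to A.
          At A: go left to J.
            J is a leaf — visit J.
          Visit A.
          At A: no right child.
        Visit S.
        At S: go right to R.
          At R: go left to Q.
            Q is a leaf — visit Q.
          Visit R.
          At R: no right child.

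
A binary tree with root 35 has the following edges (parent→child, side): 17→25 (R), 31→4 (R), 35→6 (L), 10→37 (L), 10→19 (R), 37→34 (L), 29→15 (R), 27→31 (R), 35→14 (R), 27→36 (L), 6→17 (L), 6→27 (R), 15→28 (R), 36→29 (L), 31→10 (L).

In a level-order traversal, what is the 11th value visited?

Level-order visits nodes level by level from the root, left to right within each level.
Level 0: 35
Level 1: 6, 14
Level 2: 17, 27
Level 3: 25, 36, 31
Level 4: 29, 10, 4
Level 5: 15, 37, 19
Level 6: 28, 34
Full level-order sequence: 35, 6, 14, 17, 27, 25, 36, 31, 29, 10, 4, 15, 37, 19, 28, 34.

4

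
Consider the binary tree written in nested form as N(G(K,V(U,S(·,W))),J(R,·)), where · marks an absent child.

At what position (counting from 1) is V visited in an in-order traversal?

In-order visits the left subtree, then the node, then the right subtree.
At N: go left to G.
  At G: go left to K.
    K is a leaf — visit K.
  Visit G.
  At G: go right to V.
    At V: go left to U.
      U is a leaf — visit U.
    Visit V.
    At V: go right to S.
      At S: no left child.
      Visit S.
      At S: go right to W.
        W is a leaf — visit W.
Visit N.
At N: go right to J.
  At J: go left to R.
    R is a leaf — visit R.
  Visit J.
  At J: no right child.
Full in-order sequence: K, G, U, V, S, W, N, R, J.

4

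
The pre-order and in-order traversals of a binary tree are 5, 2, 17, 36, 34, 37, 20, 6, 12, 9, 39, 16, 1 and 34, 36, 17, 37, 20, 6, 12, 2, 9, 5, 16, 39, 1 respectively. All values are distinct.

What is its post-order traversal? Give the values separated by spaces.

34 36 12 6 20 37 17 9 2 16 1 39 5

The first element of pre-order is the root; it splits in-order into left and right subtrees.
Root 5: left subtree has 9 nodes {34, 36, 17, 37, 20, 6, 12, 2, 9}, right has 3 {16, 39, 1}.
  Root 2: left subtree has 7 nodes {34, 36, 17, 37, 20, 6, 12}, right has 1 {9}.
    Root 17: left subtree has 2 nodes {34, 36}, right has 4 {37, 20, 6, 12}.
      Root 36: left subtree has 1 node {34}, right has 0 { }.
      Root 37: left subtree has 0 nodes { }, right has 3 {20, 6, 12}.
        Root 20: left subtree has 0 nodes { }, right has 2 {6, 12}.
          Root 6: left subtree has 0 nodes { }, right has 1 {12}.
  Root 39: left subtree has 1 node {16}, right has 1 {1}.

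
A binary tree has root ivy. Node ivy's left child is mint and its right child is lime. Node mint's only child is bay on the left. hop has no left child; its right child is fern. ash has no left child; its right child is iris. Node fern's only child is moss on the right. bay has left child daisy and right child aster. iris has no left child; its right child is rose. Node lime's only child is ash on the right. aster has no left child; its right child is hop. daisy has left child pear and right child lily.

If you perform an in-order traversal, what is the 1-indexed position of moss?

8

In-order visits the left subtree, then the node, then the right subtree.
At ivy: go left to mint.
  At mint: go left to bay.
    At bay: go left to daisy.
      At daisy: go left to pear.
        pear is a leaf — visit pear.
      Visit daisy.
      At daisy: go right to lily.
        lily is a leaf — visit lily.
    Visit bay.
    At bay: go right to aster.
      At aster: no left child.
      Visit aster.
      At aster: go right to hop.
        At hop: no left child.
        Visit hop.
        At hop: go right to fern.
          At fern: no left child.
          Visit fern.
          At fern: go right to moss.
            moss is a leaf — visit moss.
  Visit mint.
  At mint: no right child.
Visit ivy.
At ivy: go right to lime.
  At lime: no left child.
  Visit lime.
  At lime: go right to ash.
    At ash: no left child.
    Visit ash.
    At ash: go right to iris.
      At iris: no left child.
      Visit iris.
      At iris: go right to rose.
        rose is a leaf — visit rose.
Full in-order sequence: pear, daisy, lily, bay, aster, hop, fern, moss, mint, ivy, lime, ash, iris, rose.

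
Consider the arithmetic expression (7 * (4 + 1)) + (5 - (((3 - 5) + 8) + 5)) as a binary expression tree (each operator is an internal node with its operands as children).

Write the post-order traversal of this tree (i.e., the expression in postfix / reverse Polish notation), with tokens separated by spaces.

7 4 1 + * 5 3 5 - 8 + 5 + - +

Post-order on an expression tree gives postfix notation: for each operator, emit left operand, right operand, then the operator.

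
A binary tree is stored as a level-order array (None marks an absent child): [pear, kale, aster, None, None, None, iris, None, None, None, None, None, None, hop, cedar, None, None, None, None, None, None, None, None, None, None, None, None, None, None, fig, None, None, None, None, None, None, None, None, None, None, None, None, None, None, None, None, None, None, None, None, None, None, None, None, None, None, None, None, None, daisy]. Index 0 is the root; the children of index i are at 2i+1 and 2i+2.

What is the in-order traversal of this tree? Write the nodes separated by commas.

kale, pear, aster, hop, iris, daisy, fig, cedar

In-order visits the left subtree, then the node, then the right subtree.
At pear: go left to kale.
  kale is a leaf — visit kale.
Visit pear.
At pear: go right to aster.
  At aster: no left child.
  Visit aster.
  At aster: go right to iris.
    At iris: go left to hop.
      hop is a leaf — visit hop.
    Visit iris.
    At iris: go right to cedar.
      At cedar: go left to fig.
        At fig: go left to daisy.
          daisy is a leaf — visit daisy.
        Visit fig.
        At fig: no right child.
      Visit cedar.
      At cedar: no right child.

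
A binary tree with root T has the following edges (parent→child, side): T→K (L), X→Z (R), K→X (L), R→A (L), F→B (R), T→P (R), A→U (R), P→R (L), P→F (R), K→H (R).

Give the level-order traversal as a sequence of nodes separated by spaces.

T K P X H R F Z A B U

Level-order visits nodes level by level from the root, left to right within each level.
Level 0: T
Level 1: K, P
Level 2: X, H, R, F
Level 3: Z, A, B
Level 4: U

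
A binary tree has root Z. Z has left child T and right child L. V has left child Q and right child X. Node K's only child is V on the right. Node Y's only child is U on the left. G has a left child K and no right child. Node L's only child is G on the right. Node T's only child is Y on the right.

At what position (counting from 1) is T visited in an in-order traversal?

In-order visits the left subtree, then the node, then the right subtree.
At Z: go left to T.
  At T: no left child.
  Visit T.
  At T: go right to Y.
    At Y: go left to U.
      U is a leaf — visit U.
    Visit Y.
    At Y: no right child.
Visit Z.
At Z: go right to L.
  At L: no left child.
  Visit L.
  At L: go right to G.
    At G: go left to K.
      At K: no left child.
      Visit K.
      At K: go right to V.
        At V: go left to Q.
          Q is a leaf — visit Q.
        Visit V.
        At V: go right to X.
          X is a leaf — visit X.
    Visit G.
    At G: no right child.
Full in-order sequence: T, U, Y, Z, L, K, Q, V, X, G.

1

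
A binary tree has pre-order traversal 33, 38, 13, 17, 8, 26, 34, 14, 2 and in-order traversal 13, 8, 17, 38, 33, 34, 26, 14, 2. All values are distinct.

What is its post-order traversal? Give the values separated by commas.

The first element of pre-order is the root; it splits in-order into left and right subtrees.
Root 33: left subtree has 4 nodes {13, 8, 17, 38}, right has 4 {34, 26, 14, 2}.
  Root 38: left subtree has 3 nodes {13, 8, 17}, right has 0 { }.
    Root 13: left subtree has 0 nodes { }, right has 2 {8, 17}.
      Root 17: left subtree has 1 node {8}, right has 0 { }.
  Root 26: left subtree has 1 node {34}, right has 2 {14, 2}.
    Root 14: left subtree has 0 nodes { }, right has 1 {2}.

8, 17, 13, 38, 34, 2, 14, 26, 33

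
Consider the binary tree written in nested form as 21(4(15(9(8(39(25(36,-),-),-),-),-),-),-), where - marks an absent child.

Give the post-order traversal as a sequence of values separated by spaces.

36 25 39 8 9 15 4 21

Post-order visits the left subtree, then the right subtree, then the node.
At 21: go left to 4.
  At 4: go left to 15.
    At 15: go left to 9.
      At 9: go left to 8.
        At 8: go left to 39.
          At 39: go left to 25.
            At 25: go left to 36.
              36 is a leaf — visit 36.
            At 25: no right child.
            Visit 25.
          At 39: no right child.
          Visit 39.
        At 8: no right child.
        Visit 8.
      At 9: no right child.
      Visit 9.
    At 15: no right child.
    Visit 15.
  At 4: no right child.
  Visit 4.
At 21: no right child.
Visit 21.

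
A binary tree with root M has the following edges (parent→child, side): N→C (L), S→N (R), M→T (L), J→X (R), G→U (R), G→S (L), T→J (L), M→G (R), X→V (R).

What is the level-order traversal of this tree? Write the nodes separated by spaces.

M T G J S U X N V C

Level-order visits nodes level by level from the root, left to right within each level.
Level 0: M
Level 1: T, G
Level 2: J, S, U
Level 3: X, N
Level 4: V, C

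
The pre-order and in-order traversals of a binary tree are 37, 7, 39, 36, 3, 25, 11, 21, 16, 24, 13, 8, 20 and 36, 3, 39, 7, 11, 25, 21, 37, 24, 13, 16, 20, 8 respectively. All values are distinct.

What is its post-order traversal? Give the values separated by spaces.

The first element of pre-order is the root; it splits in-order into left and right subtrees.
Root 37: left subtree has 7 nodes {36, 3, 39, 7, 11, 25, 21}, right has 5 {24, 13, 16, 20, 8}.
  Root 7: left subtree has 3 nodes {36, 3, 39}, right has 3 {11, 25, 21}.
    Root 39: left subtree has 2 nodes {36, 3}, right has 0 { }.
      Root 36: left subtree has 0 nodes { }, right has 1 {3}.
    Root 25: left subtree has 1 node {11}, right has 1 {21}.
  Root 16: left subtree has 2 nodes {24, 13}, right has 2 {20, 8}.
    Root 24: left subtree has 0 nodes { }, right has 1 {13}.
    Root 8: left subtree has 1 node {20}, right has 0 { }.

3 36 39 11 21 25 7 13 24 20 8 16 37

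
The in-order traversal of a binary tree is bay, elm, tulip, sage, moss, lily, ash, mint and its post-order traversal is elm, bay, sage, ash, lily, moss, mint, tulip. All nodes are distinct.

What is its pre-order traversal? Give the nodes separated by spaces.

The last element of post-order is the root; it splits in-order into left and right subtrees.
Root tulip: left subtree has 2 nodes {bay, elm}, right has 5 {sage, moss, lily, ash, mint}.
  Root bay: left subtree has 0 nodes { }, right has 1 {elm}.
  Root mint: left subtree has 4 nodes {sage, moss, lily, ash}, right has 0 { }.
    Root moss: left subtree has 1 node {sage}, right has 2 {lily, ash}.
      Root lily: left subtree has 0 nodes { }, right has 1 {ash}.

tulip bay elm mint moss sage lily ash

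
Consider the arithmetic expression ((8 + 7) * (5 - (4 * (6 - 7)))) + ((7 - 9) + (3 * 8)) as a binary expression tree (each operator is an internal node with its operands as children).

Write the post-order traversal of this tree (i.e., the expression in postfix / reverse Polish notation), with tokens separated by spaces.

8 7 + 5 4 6 7 - * - * 7 9 - 3 8 * + +

Post-order on an expression tree gives postfix notation: for each operator, emit left operand, right operand, then the operator.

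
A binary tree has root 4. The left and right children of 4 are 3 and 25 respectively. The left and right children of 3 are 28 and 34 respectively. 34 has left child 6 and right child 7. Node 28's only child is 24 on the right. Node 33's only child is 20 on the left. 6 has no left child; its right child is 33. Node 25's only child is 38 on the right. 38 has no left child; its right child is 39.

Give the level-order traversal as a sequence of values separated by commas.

4, 3, 25, 28, 34, 38, 24, 6, 7, 39, 33, 20

Level-order visits nodes level by level from the root, left to right within each level.
Level 0: 4
Level 1: 3, 25
Level 2: 28, 34, 38
Level 3: 24, 6, 7, 39
Level 4: 33
Level 5: 20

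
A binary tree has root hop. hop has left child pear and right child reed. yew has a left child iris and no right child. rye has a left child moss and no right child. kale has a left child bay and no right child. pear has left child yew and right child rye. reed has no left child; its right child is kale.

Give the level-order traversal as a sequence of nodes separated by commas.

Level-order visits nodes level by level from the root, left to right within each level.
Level 0: hop
Level 1: pear, reed
Level 2: yew, rye, kale
Level 3: iris, moss, bay

hop, pear, reed, yew, rye, kale, iris, moss, bay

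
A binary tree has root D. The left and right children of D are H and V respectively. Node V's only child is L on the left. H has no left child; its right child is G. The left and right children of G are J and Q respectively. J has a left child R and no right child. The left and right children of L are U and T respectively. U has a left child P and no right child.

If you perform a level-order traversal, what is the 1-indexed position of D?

Level-order visits nodes level by level from the root, left to right within each level.
Level 0: D
Level 1: H, V
Level 2: G, L
Level 3: J, Q, U, T
Level 4: R, P
Full level-order sequence: D, H, V, G, L, J, Q, U, T, R, P.

1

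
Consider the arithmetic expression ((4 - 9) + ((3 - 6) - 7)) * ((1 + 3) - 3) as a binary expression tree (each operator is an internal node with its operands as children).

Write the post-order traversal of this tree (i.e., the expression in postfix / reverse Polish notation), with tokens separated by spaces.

4 9 - 3 6 - 7 - + 1 3 + 3 - *

Post-order on an expression tree gives postfix notation: for each operator, emit left operand, right operand, then the operator.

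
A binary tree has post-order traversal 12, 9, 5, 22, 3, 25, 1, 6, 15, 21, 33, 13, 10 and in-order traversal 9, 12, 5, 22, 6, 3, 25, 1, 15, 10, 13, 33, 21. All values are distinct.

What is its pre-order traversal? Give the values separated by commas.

10, 15, 6, 22, 5, 9, 12, 1, 25, 3, 13, 33, 21

The last element of post-order is the root; it splits in-order into left and right subtrees.
Root 10: left subtree has 9 nodes {9, 12, 5, 22, 6, 3, 25, 1, 15}, right has 3 {13, 33, 21}.
  Root 15: left subtree has 8 nodes {9, 12, 5, 22, 6, 3, 25, 1}, right has 0 { }.
    Root 6: left subtree has 4 nodes {9, 12, 5, 22}, right has 3 {3, 25, 1}.
      Root 22: left subtree has 3 nodes {9, 12, 5}, right has 0 { }.
        Root 5: left subtree has 2 nodes {9, 12}, right has 0 { }.
          Root 9: left subtree has 0 nodes { }, right has 1 {12}.
      Root 1: left subtree has 2 nodes {3, 25}, right has 0 { }.
        Root 25: left subtree has 1 node {3}, right has 0 { }.
  Root 13: left subtree has 0 nodes { }, right has 2 {33, 21}.
    Root 33: left subtree has 0 nodes { }, right has 1 {21}.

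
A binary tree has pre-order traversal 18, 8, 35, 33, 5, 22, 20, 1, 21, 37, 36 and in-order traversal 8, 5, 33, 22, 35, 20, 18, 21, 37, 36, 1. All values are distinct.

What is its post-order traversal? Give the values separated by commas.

The first element of pre-order is the root; it splits in-order into left and right subtrees.
Root 18: left subtree has 6 nodes {8, 5, 33, 22, 35, 20}, right has 4 {21, 37, 36, 1}.
  Root 8: left subtree has 0 nodes { }, right has 5 {5, 33, 22, 35, 20}.
    Root 35: left subtree has 3 nodes {5, 33, 22}, right has 1 {20}.
      Root 33: left subtree has 1 node {5}, right has 1 {22}.
  Root 1: left subtree has 3 nodes {21, 37, 36}, right has 0 { }.
    Root 21: left subtree has 0 nodes { }, right has 2 {37, 36}.
      Root 37: left subtree has 0 nodes { }, right has 1 {36}.

5, 22, 33, 20, 35, 8, 36, 37, 21, 1, 18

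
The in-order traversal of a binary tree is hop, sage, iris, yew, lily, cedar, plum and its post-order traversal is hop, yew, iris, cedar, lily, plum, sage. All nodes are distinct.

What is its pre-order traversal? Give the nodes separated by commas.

sage, hop, plum, lily, iris, yew, cedar

The last element of post-order is the root; it splits in-order into left and right subtrees.
Root sage: left subtree has 1 node {hop}, right has 5 {iris, yew, lily, cedar, plum}.
  Root plum: left subtree has 4 nodes {iris, yew, lily, cedar}, right has 0 { }.
    Root lily: left subtree has 2 nodes {iris, yew}, right has 1 {cedar}.
      Root iris: left subtree has 0 nodes { }, right has 1 {yew}.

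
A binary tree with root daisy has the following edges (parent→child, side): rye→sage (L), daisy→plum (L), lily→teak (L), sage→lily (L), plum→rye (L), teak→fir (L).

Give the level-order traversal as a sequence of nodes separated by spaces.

Level-order visits nodes level by level from the root, left to right within each level.
Level 0: daisy
Level 1: plum
Level 2: rye
Level 3: sage
Level 4: lily
Level 5: teak
Level 6: fir

daisy plum rye sage lily teak fir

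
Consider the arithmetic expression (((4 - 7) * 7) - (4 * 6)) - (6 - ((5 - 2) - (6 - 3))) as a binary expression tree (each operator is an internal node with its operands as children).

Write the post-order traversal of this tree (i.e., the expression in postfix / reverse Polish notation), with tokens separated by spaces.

4 7 - 7 * 4 6 * - 6 5 2 - 6 3 - - - -

Post-order on an expression tree gives postfix notation: for each operator, emit left operand, right operand, then the operator.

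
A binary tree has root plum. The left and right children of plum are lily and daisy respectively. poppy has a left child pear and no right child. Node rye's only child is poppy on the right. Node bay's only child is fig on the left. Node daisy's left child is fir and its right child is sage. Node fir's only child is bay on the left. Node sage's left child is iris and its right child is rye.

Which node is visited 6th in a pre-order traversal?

Pre-order visits the node, then its left subtree, then its right subtree.
Visit plum.
At plum: go left to lily.
  lily is a leaf — visit lily.
At plum: go right to daisy.
  Visit daisy.
  At daisy: go left to fir.
    Visit fir.
    At fir: go left to bay.
      Visit bay.
      At bay: go left to fig.
        fig is a leaf — visit fig.
      At bay: no right child.
    At fir: no right child.
  At daisy: go right to sage.
    Visit sage.
    At sage: go left to iris.
      iris is a leaf — visit iris.
    At sage: go right to rye.
      Visit rye.
      At rye: no left child.
      At rye: go right to poppy.
        Visit poppy.
        At poppy: go left to pear.
          pear is a leaf — visit pear.
        At poppy: no right child.
Full pre-order sequence: plum, lily, daisy, fir, bay, fig, sage, iris, rye, poppy, pear.

fig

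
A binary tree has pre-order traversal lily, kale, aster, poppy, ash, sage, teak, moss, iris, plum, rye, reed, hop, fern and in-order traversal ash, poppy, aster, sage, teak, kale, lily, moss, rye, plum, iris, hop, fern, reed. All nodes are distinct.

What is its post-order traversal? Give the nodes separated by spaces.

ash poppy teak sage aster kale rye plum fern hop reed iris moss lily

The first element of pre-order is the root; it splits in-order into left and right subtrees.
Root lily: left subtree has 6 nodes {ash, poppy, aster, sage, teak, kale}, right has 7 {moss, rye, plum, iris, hop, fern, reed}.
  Root kale: left subtree has 5 nodes {ash, poppy, aster, sage, teak}, right has 0 { }.
    Root aster: left subtree has 2 nodes {ash, poppy}, right has 2 {sage, teak}.
      Root poppy: left subtree has 1 node {ash}, right has 0 { }.
      Root sage: left subtree has 0 nodes { }, right has 1 {teak}.
  Root moss: left subtree has 0 nodes { }, right has 6 {rye, plum, iris, hop, fern, reed}.
    Root iris: left subtree has 2 nodes {rye, plum}, right has 3 {hop, fern, reed}.
      Root plum: left subtree has 1 node {rye}, right has 0 { }.
      Root reed: left subtree has 2 nodes {hop, fern}, right has 0 { }.
        Root hop: left subtree has 0 nodes { }, right has 1 {fern}.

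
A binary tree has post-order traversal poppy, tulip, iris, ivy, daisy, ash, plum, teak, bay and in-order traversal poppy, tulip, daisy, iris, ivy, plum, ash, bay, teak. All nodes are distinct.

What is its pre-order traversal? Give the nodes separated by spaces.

The last element of post-order is the root; it splits in-order into left and right subtrees.
Root bay: left subtree has 7 nodes {poppy, tulip, daisy, iris, ivy, plum, ash}, right has 1 {teak}.
  Root plum: left subtree has 5 nodes {poppy, tulip, daisy, iris, ivy}, right has 1 {ash}.
    Root daisy: left subtree has 2 nodes {poppy, tulip}, right has 2 {iris, ivy}.
      Root tulip: left subtree has 1 node {poppy}, right has 0 { }.
      Root ivy: left subtree has 1 node {iris}, right has 0 { }.

bay plum daisy tulip poppy ivy iris ash teak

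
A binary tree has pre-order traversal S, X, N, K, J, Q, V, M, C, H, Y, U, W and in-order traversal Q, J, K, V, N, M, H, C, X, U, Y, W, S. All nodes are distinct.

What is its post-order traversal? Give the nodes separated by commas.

The first element of pre-order is the root; it splits in-order into left and right subtrees.
Root S: left subtree has 12 nodes {Q, J, K, V, N, M, H, C, X, U, Y, W}, right has 0 { }.
  Root X: left subtree has 8 nodes {Q, J, K, V, N, M, H, C}, right has 3 {U, Y, W}.
    Root N: left subtree has 4 nodes {Q, J, K, V}, right has 3 {M, H, C}.
      Root K: left subtree has 2 nodes {Q, J}, right has 1 {V}.
        Root J: left subtree has 1 node {Q}, right has 0 { }.
      Root M: left subtree has 0 nodes { }, right has 2 {H, C}.
        Root C: left subtree has 1 node {H}, right has 0 { }.
    Root Y: left subtree has 1 node {U}, right has 1 {W}.

Q, J, V, K, H, C, M, N, U, W, Y, X, S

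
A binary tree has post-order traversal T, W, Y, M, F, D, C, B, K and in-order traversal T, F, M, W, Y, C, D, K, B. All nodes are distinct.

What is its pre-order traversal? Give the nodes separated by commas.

The last element of post-order is the root; it splits in-order into left and right subtrees.
Root K: left subtree has 7 nodes {T, F, M, W, Y, C, D}, right has 1 {B}.
  Root C: left subtree has 5 nodes {T, F, M, W, Y}, right has 1 {D}.
    Root F: left subtree has 1 node {T}, right has 3 {M, W, Y}.
      Root M: left subtree has 0 nodes { }, right has 2 {W, Y}.
        Root Y: left subtree has 1 node {W}, right has 0 { }.

K, C, F, T, M, Y, W, D, B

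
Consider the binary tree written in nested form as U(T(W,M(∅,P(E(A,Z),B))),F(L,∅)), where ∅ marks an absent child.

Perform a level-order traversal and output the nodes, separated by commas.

Level-order visits nodes level by level from the root, left to right within each level.
Level 0: U
Level 1: T, F
Level 2: W, M, L
Level 3: P
Level 4: E, B
Level 5: A, Z

U, T, F, W, M, L, P, E, B, A, Z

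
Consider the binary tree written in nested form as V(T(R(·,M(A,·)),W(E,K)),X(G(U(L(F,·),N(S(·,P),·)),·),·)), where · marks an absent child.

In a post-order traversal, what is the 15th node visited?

X

Post-order visits the left subtree, then the right subtree, then the node.
At V: go left to T.
  At T: go left to R.
    At R: no left child.
    At R: go right to M.
      At M: go left to A.
        A is a leaf — visit A.
      At M: no right child.
      Visit M.
    Visit R.
  At T: go right to W.
    At W: go left to E.
      E is a leaf — visit E.
    At W: go right to K.
      K is a leaf — visit K.
    Visit W.
  Visit T.
At V: go right to X.
  At X: go left to G.
    At G: go left to U.
      At U: go left to L.
        At L: go left to F.
          F is a leaf — visit F.
        At L: no right child.
        Visit L.
      At U: go right to N.
        At N: go left to S.
          At S: no left child.
          At S: go right to P.
            P is a leaf — visit P.
          Visit S.
        At N: no right child.
        Visit N.
      Visit U.
    At G: no right child.
    Visit G.
  At X: no right child.
  Visit X.
Visit V.
Full post-order sequence: A, M, R, E, K, W, T, F, L, P, S, N, U, G, X, V.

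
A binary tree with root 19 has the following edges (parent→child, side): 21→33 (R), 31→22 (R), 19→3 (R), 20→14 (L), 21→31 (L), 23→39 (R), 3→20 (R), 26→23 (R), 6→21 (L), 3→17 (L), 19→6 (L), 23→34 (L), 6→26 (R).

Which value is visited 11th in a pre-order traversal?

Pre-order visits the node, then its left subtree, then its right subtree.
Visit 19.
At 19: go left to 6.
  Visit 6.
  At 6: go left to 21.
    Visit 21.
    At 21: go left to 31.
      Visit 31.
      At 31: no left child.
      At 31: go right to 22.
        22 is a leaf — visit 22.
    At 21: go right to 33.
      33 is a leaf — visit 33.
  At 6: go right to 26.
    Visit 26.
    At 26: no left child.
    At 26: go right to 23.
      Visit 23.
      At 23: go left to 34.
        34 is a leaf — visit 34.
      At 23: go right to 39.
        39 is a leaf — visit 39.
At 19: go right to 3.
  Visit 3.
  At 3: go left to 17.
    17 is a leaf — visit 17.
  At 3: go right to 20.
    Visit 20.
    At 20: go left to 14.
      14 is a leaf — visit 14.
    At 20: no right child.
Full pre-order sequence: 19, 6, 21, 31, 22, 33, 26, 23, 34, 39, 3, 17, 20, 14.

3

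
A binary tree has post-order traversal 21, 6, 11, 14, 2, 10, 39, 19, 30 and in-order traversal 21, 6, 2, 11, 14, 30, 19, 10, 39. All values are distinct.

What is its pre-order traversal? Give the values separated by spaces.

30 2 6 21 14 11 19 39 10

The last element of post-order is the root; it splits in-order into left and right subtrees.
Root 30: left subtree has 5 nodes {21, 6, 2, 11, 14}, right has 3 {19, 10, 39}.
  Root 2: left subtree has 2 nodes {21, 6}, right has 2 {11, 14}.
    Root 6: left subtree has 1 node {21}, right has 0 { }.
    Root 14: left subtree has 1 node {11}, right has 0 { }.
  Root 19: left subtree has 0 nodes { }, right has 2 {10, 39}.
    Root 39: left subtree has 1 node {10}, right has 0 { }.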